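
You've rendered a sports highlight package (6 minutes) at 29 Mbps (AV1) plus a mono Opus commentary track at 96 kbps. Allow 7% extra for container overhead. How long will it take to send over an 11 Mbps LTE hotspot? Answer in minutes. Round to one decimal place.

17.0 minutes

6 min = 360 s
Audio: 96 kbps = 0.096 Mbps.
Total bitrate: 29.096 Mbps.
File: 29.096 Mbps × 360 s = 10474.6 Mb.
With 7% container overhead: ×1.07. → 11207.8 Mb.
At 11 Mbps: 11207.8 / 11 = 1018.9 s ≈ 17 minutes.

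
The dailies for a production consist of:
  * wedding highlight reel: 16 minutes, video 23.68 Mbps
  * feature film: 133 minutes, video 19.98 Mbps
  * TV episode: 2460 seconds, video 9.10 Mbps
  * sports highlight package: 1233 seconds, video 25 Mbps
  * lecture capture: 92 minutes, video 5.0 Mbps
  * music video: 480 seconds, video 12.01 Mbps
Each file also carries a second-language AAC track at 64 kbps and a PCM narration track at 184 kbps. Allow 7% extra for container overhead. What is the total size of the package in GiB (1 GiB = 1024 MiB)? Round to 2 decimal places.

34.05 GiB

Audio total: 64 + 184 = 248 kbps = 0.248 Mbps.
wedding highlight reel: 23.928 Mbps × 960 s × 1.07 = 24578.8 Mb
feature film: 20.228 Mbps × 7980 s × 1.07 = 172718.8 Mb
TV episode: 9.348 Mbps × 2460 s × 1.07 = 24605.8 Mb
sports highlight package: 25.248 Mbps × 1233 s × 1.07 = 33309.9 Mb
lecture capture: 5.248 Mbps × 5520 s × 1.07 = 30996.8 Mb
music video: 12.258 Mbps × 480 s × 1.07 = 6295.7 Mb
Total: 292505.9 Mb = 36563.2 MB.
= 34.05 GiB.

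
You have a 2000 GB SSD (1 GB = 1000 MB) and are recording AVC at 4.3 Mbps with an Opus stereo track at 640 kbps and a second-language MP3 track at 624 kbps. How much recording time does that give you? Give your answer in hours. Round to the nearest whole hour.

Audio total: 640 + 624 = 1264 kbps = 1.264 Mbps.
Total bitrate: 4.3 + 1.264 = 5.564 Mbps.
Capacity: 2000 GB = 16,000,000 Mb.
Recording time: 16,000,000 / 5.564 = 2,875,629 s ≈ 799 hours.

799 hours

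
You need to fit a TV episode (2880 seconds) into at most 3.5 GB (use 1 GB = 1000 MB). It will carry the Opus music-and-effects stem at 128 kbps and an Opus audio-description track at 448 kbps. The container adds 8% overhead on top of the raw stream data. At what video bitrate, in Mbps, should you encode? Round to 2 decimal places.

Budget: 3.5 GB = 28000.0 Mb.
Stream payload after overhead: 28000.0 / 1.08 = 25925.9 Mb.
Total bitrate budget: 25925.9 Mb / 2880 s = 9.002 Mbps.
Audio total: 128 + 448 = 576 kbps = 0.576 Mbps.
Video: 9.002 − 0.576 = 8.426 Mbps.

8.43 Mbps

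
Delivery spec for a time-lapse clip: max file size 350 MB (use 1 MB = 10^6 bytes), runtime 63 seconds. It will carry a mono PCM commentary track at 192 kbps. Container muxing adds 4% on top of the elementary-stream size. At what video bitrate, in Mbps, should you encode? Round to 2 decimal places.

42.54 Mbps

Budget: 350 MB = 2800.0 Mb.
Stream payload after overhead: 2800.0 / 1.04 = 2692.3 Mb.
Total bitrate budget: 2692.3 Mb / 63 s = 42.735 Mbps.
Audio: 192 kbps = 0.192 Mbps.
Video: 42.735 − 0.192 = 42.543 Mbps.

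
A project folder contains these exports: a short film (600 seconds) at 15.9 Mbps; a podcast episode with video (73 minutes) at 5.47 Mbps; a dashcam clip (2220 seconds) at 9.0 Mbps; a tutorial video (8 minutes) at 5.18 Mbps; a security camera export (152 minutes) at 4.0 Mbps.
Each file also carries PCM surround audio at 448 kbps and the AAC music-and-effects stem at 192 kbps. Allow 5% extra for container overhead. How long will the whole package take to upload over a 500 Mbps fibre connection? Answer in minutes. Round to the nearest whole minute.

4 minutes

Audio total: 448 + 192 = 640 kbps = 0.640 Mbps.
short film: 16.540 Mbps × 600 s × 1.05 = 10420.2 Mb
podcast episode with video: 6.110 Mbps × 4380 s × 1.05 = 28099.9 Mb
dashcam clip: 9.640 Mbps × 2220 s × 1.05 = 22470.8 Mb
tutorial video: 5.820 Mbps × 480 s × 1.05 = 2933.3 Mb
security camera export: 4.640 Mbps × 9120 s × 1.05 = 44432.6 Mb
Total: 108356.9 Mb = 13544.6 MB.
At 500 Mbps: 108356.9 / 500 = 217 s ≈ 3.61 minutes.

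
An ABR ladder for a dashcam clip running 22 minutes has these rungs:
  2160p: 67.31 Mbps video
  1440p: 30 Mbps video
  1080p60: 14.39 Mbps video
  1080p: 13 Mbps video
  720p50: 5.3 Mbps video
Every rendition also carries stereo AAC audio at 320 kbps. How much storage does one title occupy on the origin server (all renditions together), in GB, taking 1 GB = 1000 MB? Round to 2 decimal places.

22 min = 1320 s
Audio: 320 kbps = 0.320 Mbps.
Sum of rendition bitrates: (67.31+0.320) + (30+0.320) + (14.39+0.320) + (13+0.320) + (5.3+0.320) = 131.600 Mbps.
× 1320 s = 173,712 Mb = 21,714 MB = 21.71 GB.

21.71 GB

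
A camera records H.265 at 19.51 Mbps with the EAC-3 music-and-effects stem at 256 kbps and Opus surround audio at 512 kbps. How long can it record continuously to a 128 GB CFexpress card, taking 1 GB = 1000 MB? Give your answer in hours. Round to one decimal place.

14.0 hours

Audio total: 256 + 512 = 768 kbps = 0.768 Mbps.
Total bitrate: 19.51 + 0.768 = 20.278 Mbps.
Capacity: 128 GB = 1,024,000 Mb.
Recording time: 1,024,000 / 20.278 = 50,498 s ≈ 14.0 hours.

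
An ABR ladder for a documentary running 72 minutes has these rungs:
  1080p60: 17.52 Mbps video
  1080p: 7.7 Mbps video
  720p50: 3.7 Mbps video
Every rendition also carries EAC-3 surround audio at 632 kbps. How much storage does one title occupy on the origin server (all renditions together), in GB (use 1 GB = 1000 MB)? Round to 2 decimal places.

72 min = 4320 s
Audio: 632 kbps = 0.632 Mbps.
Sum of rendition bitrates: (17.52+0.632) + (7.7+0.632) + (3.7+0.632) = 30.816 Mbps.
× 4320 s = 133,125 Mb = 16,641 MB = 16.64 GB.

16.64 GB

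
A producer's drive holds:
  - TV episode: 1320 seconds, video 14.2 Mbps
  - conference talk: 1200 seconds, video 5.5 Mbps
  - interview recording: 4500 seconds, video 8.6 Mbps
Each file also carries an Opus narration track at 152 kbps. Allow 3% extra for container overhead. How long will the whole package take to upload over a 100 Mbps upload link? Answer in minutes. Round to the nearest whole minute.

11 minutes

Audio: 152 kbps = 0.152 Mbps.
TV episode: 14.352 Mbps × 1320 s × 1.03 = 19513.0 Mb
conference talk: 5.652 Mbps × 1200 s × 1.03 = 6985.9 Mb
interview recording: 8.752 Mbps × 4500 s × 1.03 = 40565.5 Mb
Total: 67064.4 Mb = 8383.0 MB.
At 100 Mbps: 67064.4 / 100 = 671 s ≈ 11.2 minutes.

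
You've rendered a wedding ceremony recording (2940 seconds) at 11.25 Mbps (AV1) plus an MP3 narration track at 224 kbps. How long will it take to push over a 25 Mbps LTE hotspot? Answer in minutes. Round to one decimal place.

22.5 minutes

Audio: 224 kbps = 0.224 Mbps.
Total bitrate: 11.474 Mbps.
File: 11.474 Mbps × 2940 s = 33733.6 Mb.
At 25 Mbps: 33733.6 / 25 = 1349.3 s ≈ 22.5 minutes.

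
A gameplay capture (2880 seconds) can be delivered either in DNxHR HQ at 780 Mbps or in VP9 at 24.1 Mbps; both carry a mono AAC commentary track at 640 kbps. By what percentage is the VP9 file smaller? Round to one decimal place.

Audio: 640 kbps = 0.640 Mbps.
DNxHR HQ: 780.640 Mbps × 2880 s = 2248243.2 Mb = 261.730 GiB.
VP9: 24.740 Mbps × 2880 s = 71251.2 Mb = 8.295 GiB.
Reduction: (1 − 8.295/261.730) × 100 = 96.83%.

96.8%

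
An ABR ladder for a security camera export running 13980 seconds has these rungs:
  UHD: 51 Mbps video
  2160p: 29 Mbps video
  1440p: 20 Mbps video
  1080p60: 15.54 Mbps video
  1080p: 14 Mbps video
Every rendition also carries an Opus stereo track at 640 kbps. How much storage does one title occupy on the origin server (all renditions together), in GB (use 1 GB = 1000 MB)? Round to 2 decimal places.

231.96 GB

Audio: 640 kbps = 0.640 Mbps.
Sum of rendition bitrates: (51+0.640) + (29+0.640) + (20+0.640) + (15.54+0.640) + (14+0.640) = 132.740 Mbps.
× 13980 s = 1,855,705 Mb = 231,963 MB = 232.0 GB.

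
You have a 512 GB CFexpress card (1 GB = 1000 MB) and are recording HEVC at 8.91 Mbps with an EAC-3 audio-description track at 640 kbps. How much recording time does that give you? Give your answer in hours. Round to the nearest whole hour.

119 hours

Audio: 640 kbps = 0.640 Mbps.
Total bitrate: 8.91 + 0.640 = 9.550 Mbps.
Capacity: 512 GB = 4,096,000 Mb.
Recording time: 4,096,000 / 9.550 = 428,901 s ≈ 119 hours.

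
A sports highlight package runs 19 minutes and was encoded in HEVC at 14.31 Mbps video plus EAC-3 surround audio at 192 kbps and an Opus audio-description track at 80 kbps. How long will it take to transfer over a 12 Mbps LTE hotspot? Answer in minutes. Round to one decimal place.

19 min = 1140 s
Audio total: 192 + 80 = 272 kbps = 0.272 Mbps.
Total bitrate: 14.582 Mbps.
File: 14.582 Mbps × 1140 s = 16623.5 Mb.
At 12 Mbps: 16623.5 / 12 = 1385.3 s ≈ 23.1 minutes.

23.1 minutes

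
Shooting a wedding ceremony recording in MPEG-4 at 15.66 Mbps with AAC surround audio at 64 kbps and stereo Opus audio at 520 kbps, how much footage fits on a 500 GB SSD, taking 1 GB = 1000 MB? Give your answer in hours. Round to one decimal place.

Audio total: 64 + 520 = 584 kbps = 0.584 Mbps.
Total bitrate: 15.66 + 0.584 = 16.244 Mbps.
Capacity: 500 GB = 4,000,000 Mb.
Recording time: 4,000,000 / 16.244 = 246,245 s ≈ 68.4 hours.

68.4 hours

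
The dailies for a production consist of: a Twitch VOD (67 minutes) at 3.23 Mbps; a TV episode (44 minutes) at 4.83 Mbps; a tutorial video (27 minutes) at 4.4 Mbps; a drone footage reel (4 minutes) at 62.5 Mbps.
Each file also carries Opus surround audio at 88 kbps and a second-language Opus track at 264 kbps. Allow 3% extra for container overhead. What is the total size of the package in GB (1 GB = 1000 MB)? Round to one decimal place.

Audio total: 88 + 264 = 352 kbps = 0.352 Mbps.
Twitch VOD: 3.582 Mbps × 4020 s × 1.03 = 14831.6 Mb
TV episode: 5.182 Mbps × 2640 s × 1.03 = 14090.9 Mb
tutorial video: 4.752 Mbps × 1620 s × 1.03 = 7929.2 Mb
drone footage reel: 62.852 Mbps × 240 s × 1.03 = 15537.0 Mb
Total: 52388.7 Mb = 6548.6 MB.
= 6.549 GB.

6.5 GB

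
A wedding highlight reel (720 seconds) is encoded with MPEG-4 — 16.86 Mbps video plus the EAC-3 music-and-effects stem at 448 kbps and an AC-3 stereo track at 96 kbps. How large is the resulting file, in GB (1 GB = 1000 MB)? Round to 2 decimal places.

1.57 GB

Audio total: 448 + 96 = 544 kbps = 0.544 Mbps.
Total bitrate: 16.86 + 0.544 = 17.404 Mbps.
Stream data: 17.404 Mbps × 720 s = 12530.9 Mb.
12,531 Mb ÷ 8 = 1,566 MB → 1.566 GB.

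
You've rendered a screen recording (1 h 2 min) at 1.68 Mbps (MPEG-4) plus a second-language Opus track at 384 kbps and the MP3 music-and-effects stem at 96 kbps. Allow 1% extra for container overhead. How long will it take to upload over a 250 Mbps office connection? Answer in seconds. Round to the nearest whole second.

1 h 2 min = 62 min = 3720 s
Audio total: 384 + 96 = 480 kbps = 0.480 Mbps.
Total bitrate: 2.160 Mbps.
File: 2.160 Mbps × 3720 s = 8035.2 Mb.
With 1% container overhead: ×1.01. → 8115.6 Mb.
At 250 Mbps: 8115.6 / 250 = 32.5 s ≈ 32.5 seconds.

32 seconds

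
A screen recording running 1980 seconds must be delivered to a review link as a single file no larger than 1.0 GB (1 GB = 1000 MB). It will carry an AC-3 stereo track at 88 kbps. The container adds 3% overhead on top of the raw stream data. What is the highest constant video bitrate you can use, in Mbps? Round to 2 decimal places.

3.83 Mbps

Budget: 1.0 GB = 8000.0 Mb.
Stream payload after overhead: 8000.0 / 1.03 = 7767.0 Mb.
Total bitrate budget: 7767.0 Mb / 1980 s = 3.923 Mbps.
Audio: 88 kbps = 0.088 Mbps.
Video: 3.923 − 0.088 = 3.835 Mbps.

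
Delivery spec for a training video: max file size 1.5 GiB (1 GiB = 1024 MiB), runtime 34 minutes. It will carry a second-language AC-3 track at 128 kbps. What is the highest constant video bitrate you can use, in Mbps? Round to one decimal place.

Budget: 1.5 GiB = 12884.9 Mb.
34 min = 2040 s
Total bitrate budget: 12884.9 Mb / 2040 s = 6.316 Mbps.
Audio: 128 kbps = 0.128 Mbps.
Video: 6.316 − 0.128 = 6.188 Mbps.

6.2 Mbps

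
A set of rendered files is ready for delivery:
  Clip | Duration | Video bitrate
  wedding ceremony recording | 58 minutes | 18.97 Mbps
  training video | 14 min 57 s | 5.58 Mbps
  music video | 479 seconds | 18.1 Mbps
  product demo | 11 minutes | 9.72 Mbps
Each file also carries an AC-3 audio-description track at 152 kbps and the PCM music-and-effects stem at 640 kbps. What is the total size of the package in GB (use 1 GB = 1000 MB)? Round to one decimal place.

11.3 GB

Audio total: 152 + 640 = 792 kbps = 0.792 Mbps.
wedding ceremony recording: 19.762 Mbps × 3480 s = 68771.8 Mb
training video: 6.372 Mbps × 897 s = 5715.7 Mb
music video: 18.892 Mbps × 479 s = 9049.3 Mb
product demo: 10.512 Mbps × 660 s = 6937.9 Mb
Total: 90474.6 Mb = 11309.3 MB.
= 11.31 GB.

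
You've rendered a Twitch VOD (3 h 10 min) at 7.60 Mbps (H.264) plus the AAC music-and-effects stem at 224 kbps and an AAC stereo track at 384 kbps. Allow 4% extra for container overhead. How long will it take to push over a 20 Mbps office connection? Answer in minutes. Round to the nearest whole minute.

81 minutes

3 h 10 min = 190 min = 11400 s
Audio total: 224 + 384 = 608 kbps = 0.608 Mbps.
Total bitrate: 8.208 Mbps.
File: 8.208 Mbps × 11400 s = 93571.2 Mb.
With 4% container overhead: ×1.04. → 97314.0 Mb.
At 20 Mbps: 97314.0 / 20 = 4865.7 s ≈ 81.1 minutes.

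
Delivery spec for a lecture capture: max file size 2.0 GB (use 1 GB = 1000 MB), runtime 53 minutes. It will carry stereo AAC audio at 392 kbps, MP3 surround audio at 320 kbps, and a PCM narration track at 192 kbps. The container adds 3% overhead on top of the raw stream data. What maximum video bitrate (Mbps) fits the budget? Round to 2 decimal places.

Budget: 2.0 GB = 16000.0 Mb.
Stream payload after overhead: 16000.0 / 1.03 = 15534.0 Mb.
53 min = 3180 s
Total bitrate budget: 15534.0 Mb / 3180 s = 4.885 Mbps.
Audio total: 392 + 320 + 192 = 904 kbps = 0.904 Mbps.
Video: 4.885 − 0.904 = 3.981 Mbps.

3.98 Mbps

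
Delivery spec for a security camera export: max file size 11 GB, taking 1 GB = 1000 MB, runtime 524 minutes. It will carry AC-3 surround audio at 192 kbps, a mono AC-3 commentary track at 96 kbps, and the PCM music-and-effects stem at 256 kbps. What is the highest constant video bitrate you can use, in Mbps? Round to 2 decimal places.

2.25 Mbps

Budget: 11 GB = 88000.0 Mb.
524 min = 31440 s
Total bitrate budget: 88000.0 Mb / 31440 s = 2.799 Mbps.
Audio total: 192 + 96 + 256 = 544 kbps = 0.544 Mbps.
Video: 2.799 − 0.544 = 2.255 Mbps.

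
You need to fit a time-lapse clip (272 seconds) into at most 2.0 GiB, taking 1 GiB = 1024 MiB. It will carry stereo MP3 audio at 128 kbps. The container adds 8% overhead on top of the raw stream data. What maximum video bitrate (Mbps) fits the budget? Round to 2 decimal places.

58.35 Mbps

Budget: 2.0 GiB = 17179.9 Mb.
Stream payload after overhead: 17179.9 / 1.08 = 15907.3 Mb.
Total bitrate budget: 15907.3 Mb / 272 s = 58.483 Mbps.
Audio: 128 kbps = 0.128 Mbps.
Video: 58.483 − 0.128 = 58.355 Mbps.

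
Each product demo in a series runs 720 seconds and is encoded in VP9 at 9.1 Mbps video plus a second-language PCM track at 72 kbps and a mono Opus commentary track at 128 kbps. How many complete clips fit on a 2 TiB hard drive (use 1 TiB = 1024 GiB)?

2627

Audio total: 72 + 128 = 200 kbps = 0.200 Mbps.
Total bitrate: 9.300 Mbps.
Per item: 9.300 Mbps × 720 s = 6,696 Mb = 837.0 MB.
Capacity: 2 TiB = 17,592,186 Mb; 2627.27 items → 2627 complete.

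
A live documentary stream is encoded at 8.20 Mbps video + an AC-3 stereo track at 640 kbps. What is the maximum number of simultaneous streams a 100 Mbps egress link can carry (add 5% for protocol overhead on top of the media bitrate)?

10

Audio: 640 kbps = 0.640 Mbps.
Per-viewer media rate: 8.840 Mbps.
On the wire with 5% overhead: 9.282 Mbps.
100 Mbps = 100.0 Mbps; 100.0 / 9.282 = 10.77 → 10 viewers.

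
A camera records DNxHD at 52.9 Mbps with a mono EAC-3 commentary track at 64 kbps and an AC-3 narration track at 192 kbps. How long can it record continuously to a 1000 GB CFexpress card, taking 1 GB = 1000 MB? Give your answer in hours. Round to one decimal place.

41.8 hours

Audio total: 64 + 192 = 256 kbps = 0.256 Mbps.
Total bitrate: 52.9 + 0.256 = 53.156 Mbps.
Capacity: 1000 GB = 8,000,000 Mb.
Recording time: 8,000,000 / 53.156 = 150,500 s ≈ 41.8 hours.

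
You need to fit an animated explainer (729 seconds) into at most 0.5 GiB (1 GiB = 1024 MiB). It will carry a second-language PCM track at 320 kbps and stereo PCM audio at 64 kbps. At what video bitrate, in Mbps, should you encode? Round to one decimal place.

Budget: 0.5 GiB = 4295.0 Mb.
Total bitrate budget: 4295.0 Mb / 729 s = 5.892 Mbps.
Audio total: 320 + 64 = 384 kbps = 0.384 Mbps.
Video: 5.892 − 0.384 = 5.508 Mbps.

5.5 Mbps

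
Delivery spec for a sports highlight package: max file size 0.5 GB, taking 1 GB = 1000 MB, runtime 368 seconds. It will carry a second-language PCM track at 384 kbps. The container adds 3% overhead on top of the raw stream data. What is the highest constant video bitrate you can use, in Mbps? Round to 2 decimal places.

Budget: 0.5 GB = 4000.0 Mb.
Stream payload after overhead: 4000.0 / 1.03 = 3883.5 Mb.
Total bitrate budget: 3883.5 Mb / 368 s = 10.553 Mbps.
Audio: 384 kbps = 0.384 Mbps.
Video: 10.553 − 0.384 = 10.169 Mbps.

10.17 Mbps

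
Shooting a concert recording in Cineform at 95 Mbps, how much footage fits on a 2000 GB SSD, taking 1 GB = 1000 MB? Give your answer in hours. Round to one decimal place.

46.8 hours

Capacity: 2000 GB = 16,000,000 Mb.
Recording time: 16,000,000 / 95.000 = 168,421 s ≈ 46.8 hours.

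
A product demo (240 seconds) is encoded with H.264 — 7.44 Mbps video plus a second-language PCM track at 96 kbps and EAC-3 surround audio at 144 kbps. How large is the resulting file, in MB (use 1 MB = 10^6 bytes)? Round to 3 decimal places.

230.400 MB

Audio total: 96 + 144 = 240 kbps = 0.240 Mbps.
Total bitrate: 7.44 + 0.240 = 7.680 Mbps.
Stream data: 7.680 Mbps × 240 s = 1843.2 Mb.
1,843 Mb ÷ 8 = 230.4 MB → 230.4 MB.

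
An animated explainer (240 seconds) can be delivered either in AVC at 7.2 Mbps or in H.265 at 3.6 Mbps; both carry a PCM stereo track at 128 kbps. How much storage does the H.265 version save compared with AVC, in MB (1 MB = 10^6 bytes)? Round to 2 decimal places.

Audio: 128 kbps = 0.128 Mbps.
AVC: 7.328 Mbps × 240 s = 1758.7 Mb = 219.840 MB.
H.265: 3.728 Mbps × 240 s = 894.7 Mb = 111.840 MB.
Saving: 219.840 − 111.840 = 108.000 MB.

108.00 MB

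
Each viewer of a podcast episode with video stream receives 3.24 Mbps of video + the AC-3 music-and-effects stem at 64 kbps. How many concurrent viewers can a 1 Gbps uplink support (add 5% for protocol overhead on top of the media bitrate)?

Audio: 64 kbps = 0.064 Mbps.
Per-viewer media rate: 3.304 Mbps.
On the wire with 5% overhead: 3.469 Mbps.
1 Gbps = 1,000 Mbps; 1,000 / 3.469 = 288.25 → 288 viewers.

288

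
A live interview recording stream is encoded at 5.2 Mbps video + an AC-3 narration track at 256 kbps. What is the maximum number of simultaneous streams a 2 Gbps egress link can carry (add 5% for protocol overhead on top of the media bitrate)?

Audio: 256 kbps = 0.256 Mbps.
Per-viewer media rate: 5.456 Mbps.
On the wire with 5% overhead: 5.729 Mbps.
2 Gbps = 2,000 Mbps; 2,000 / 5.729 = 349.11 → 349 viewers.

349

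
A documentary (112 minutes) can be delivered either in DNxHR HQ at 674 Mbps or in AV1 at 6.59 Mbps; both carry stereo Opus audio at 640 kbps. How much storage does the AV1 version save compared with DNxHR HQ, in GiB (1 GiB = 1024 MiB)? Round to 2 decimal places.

112 min = 6720 s
Audio: 640 kbps = 0.640 Mbps.
DNxHR HQ: 674.640 Mbps × 6720 s = 4533580.8 Mb = 527.778 GiB.
AV1: 7.230 Mbps × 6720 s = 48585.6 Mb = 5.656 GiB.
Saving: 527.778 − 5.656 = 522.122 GiB.

522.12 GiB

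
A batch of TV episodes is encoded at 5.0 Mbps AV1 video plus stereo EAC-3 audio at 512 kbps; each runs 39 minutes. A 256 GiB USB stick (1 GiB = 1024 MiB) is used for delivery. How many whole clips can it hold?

39 min = 2340 s
Audio: 512 kbps = 0.512 Mbps.
Total bitrate: 5.512 Mbps.
Per item: 5.512 Mbps × 2340 s = 12,898 Mb = 1,612 MB.
Capacity: 256 GiB = 2,199,023 Mb; 170.49 items → 170 complete.

170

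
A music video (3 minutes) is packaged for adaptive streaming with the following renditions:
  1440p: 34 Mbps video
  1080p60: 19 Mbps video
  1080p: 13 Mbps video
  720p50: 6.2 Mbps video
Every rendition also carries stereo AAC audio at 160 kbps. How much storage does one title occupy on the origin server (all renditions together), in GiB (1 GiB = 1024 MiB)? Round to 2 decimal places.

1.53 GiB

3 min = 180 s
Audio: 160 kbps = 0.160 Mbps.
Sum of rendition bitrates: (34+0.160) + (19+0.160) + (13+0.160) + (6.2+0.160) = 72.840 Mbps.
× 180 s = 13,111 Mb = 1,639 MB = 1.526 GiB.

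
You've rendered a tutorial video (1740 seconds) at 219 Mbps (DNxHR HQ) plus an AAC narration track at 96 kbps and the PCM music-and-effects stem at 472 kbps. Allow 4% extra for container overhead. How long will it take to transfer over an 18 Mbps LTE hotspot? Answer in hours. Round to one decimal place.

6.1 hours

Audio total: 96 + 472 = 568 kbps = 0.568 Mbps.
Total bitrate: 219.568 Mbps.
File: 219.568 Mbps × 1740 s = 382048.3 Mb.
With 4% container overhead: ×1.04. → 397330.3 Mb.
At 18 Mbps: 397330.3 / 18 = 22073.9 s ≈ 6.13 hours.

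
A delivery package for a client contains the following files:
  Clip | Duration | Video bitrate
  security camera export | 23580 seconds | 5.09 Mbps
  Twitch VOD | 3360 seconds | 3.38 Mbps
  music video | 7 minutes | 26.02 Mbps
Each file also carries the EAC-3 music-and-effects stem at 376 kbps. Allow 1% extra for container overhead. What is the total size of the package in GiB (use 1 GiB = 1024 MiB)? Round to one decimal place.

17.9 GiB

Audio: 376 kbps = 0.376 Mbps.
security camera export: 5.466 Mbps × 23580 s × 1.01 = 130177.2 Mb
Twitch VOD: 3.756 Mbps × 3360 s × 1.01 = 12746.4 Mb
music video: 26.396 Mbps × 420 s × 1.01 = 11197.2 Mb
Total: 154120.7 Mb = 19265.1 MB.
= 17.94 GiB.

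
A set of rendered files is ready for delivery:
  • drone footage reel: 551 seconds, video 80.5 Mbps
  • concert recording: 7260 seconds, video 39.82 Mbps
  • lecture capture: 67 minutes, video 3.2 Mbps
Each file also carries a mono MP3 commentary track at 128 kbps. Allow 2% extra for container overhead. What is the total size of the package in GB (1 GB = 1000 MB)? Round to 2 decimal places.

Audio: 128 kbps = 0.128 Mbps.
drone footage reel: 80.628 Mbps × 551 s × 1.02 = 45314.5 Mb
concert recording: 39.948 Mbps × 7260 s × 1.02 = 295822.9 Mb
lecture capture: 3.328 Mbps × 4020 s × 1.02 = 13646.1 Mb
Total: 354783.6 Mb = 44348.0 MB.
= 44.35 GB.

44.35 GB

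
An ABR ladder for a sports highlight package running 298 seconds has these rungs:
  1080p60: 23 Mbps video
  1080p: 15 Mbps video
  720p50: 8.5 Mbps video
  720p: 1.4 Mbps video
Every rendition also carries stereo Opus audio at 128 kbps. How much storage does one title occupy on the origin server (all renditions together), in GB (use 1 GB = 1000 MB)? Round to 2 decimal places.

1.80 GB

Audio: 128 kbps = 0.128 Mbps.
Sum of rendition bitrates: (23+0.128) + (15+0.128) + (8.5+0.128) + (1.4+0.128) = 48.412 Mbps.
× 298 s = 14,427 Mb = 1,803 MB = 1.803 GB.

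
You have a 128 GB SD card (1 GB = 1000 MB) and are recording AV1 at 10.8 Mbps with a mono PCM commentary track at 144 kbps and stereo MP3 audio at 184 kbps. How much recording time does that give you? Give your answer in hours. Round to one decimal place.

25.6 hours

Audio total: 144 + 184 = 328 kbps = 0.328 Mbps.
Total bitrate: 10.8 + 0.328 = 11.128 Mbps.
Capacity: 128 GB = 1,024,000 Mb.
Recording time: 1,024,000 / 11.128 = 92,020 s ≈ 25.6 hours.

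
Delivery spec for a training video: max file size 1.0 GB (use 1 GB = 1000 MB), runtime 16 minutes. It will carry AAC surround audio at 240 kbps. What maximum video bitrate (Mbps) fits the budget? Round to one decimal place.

8.1 Mbps

Budget: 1.0 GB = 8000.0 Mb.
16 min = 960 s
Total bitrate budget: 8000.0 Mb / 960 s = 8.333 Mbps.
Audio: 240 kbps = 0.240 Mbps.
Video: 8.333 − 0.240 = 8.093 Mbps.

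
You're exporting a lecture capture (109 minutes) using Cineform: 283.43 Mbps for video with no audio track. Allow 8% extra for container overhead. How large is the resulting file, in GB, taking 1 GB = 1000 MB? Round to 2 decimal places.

109 min = 6540 s
Total bitrate: 283.43 Mbps.
Stream data: 283.430 Mbps × 6540 s = 1853632.2 Mb.
With 8% container overhead: ×1.08.
2,001,923 Mb ÷ 8 = 250,240 MB → 250.2 GB.

250.24 GB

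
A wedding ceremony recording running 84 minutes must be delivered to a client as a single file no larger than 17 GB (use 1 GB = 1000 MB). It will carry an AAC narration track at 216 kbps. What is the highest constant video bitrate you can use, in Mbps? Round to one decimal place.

Budget: 17 GB = 136000.0 Mb.
84 min = 5040 s
Total bitrate budget: 136000.0 Mb / 5040 s = 26.984 Mbps.
Audio: 216 kbps = 0.216 Mbps.
Video: 26.984 − 0.216 = 26.768 Mbps.

26.8 Mbps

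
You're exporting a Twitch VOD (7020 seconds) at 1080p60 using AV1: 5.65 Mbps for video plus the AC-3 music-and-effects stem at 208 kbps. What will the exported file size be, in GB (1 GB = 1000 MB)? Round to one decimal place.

5.1 GB

Audio: 208 kbps = 0.208 Mbps.
Total bitrate: 5.65 + 0.208 = 5.858 Mbps.
Stream data: 5.858 Mbps × 7020 s = 41123.2 Mb.
41,123 Mb ÷ 8 = 5,140 MB → 5.140 GB.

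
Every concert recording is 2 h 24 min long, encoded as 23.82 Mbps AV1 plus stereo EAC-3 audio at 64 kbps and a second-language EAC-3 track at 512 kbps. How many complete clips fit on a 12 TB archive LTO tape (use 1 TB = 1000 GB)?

2 h 24 min = 144 min = 8640 s
Audio total: 64 + 512 = 576 kbps = 0.576 Mbps.
Total bitrate: 24.396 Mbps.
Per item: 24.396 Mbps × 8640 s = 210,781 Mb = 26,348 MB.
Capacity: 12 TB = 96,000,000 Mb; 455.45 items → 455 complete.

455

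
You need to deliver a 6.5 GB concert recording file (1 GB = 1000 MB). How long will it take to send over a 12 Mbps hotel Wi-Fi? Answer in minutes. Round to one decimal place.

72.2 minutes

File: 6.5 GB = 52000.0 Mb.
At 12 Mbps: 52000.0 / 12 = 4333.3 s ≈ 72.2 minutes.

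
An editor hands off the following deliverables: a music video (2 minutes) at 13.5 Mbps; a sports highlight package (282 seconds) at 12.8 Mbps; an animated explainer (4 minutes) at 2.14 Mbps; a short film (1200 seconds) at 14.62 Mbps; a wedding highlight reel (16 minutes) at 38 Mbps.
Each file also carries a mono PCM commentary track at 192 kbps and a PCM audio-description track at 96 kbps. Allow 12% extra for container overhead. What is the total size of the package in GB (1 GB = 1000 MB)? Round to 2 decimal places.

8.48 GB

Audio total: 192 + 96 = 288 kbps = 0.288 Mbps.
music video: 13.788 Mbps × 120 s × 1.12 = 1853.1 Mb
sports highlight package: 13.088 Mbps × 282 s × 1.12 = 4133.7 Mb
animated explainer: 2.428 Mbps × 240 s × 1.12 = 652.6 Mb
short film: 14.908 Mbps × 1200 s × 1.12 = 20036.4 Mb
wedding highlight reel: 38.288 Mbps × 960 s × 1.12 = 41167.3 Mb
Total: 67843.1 Mb = 8480.4 MB.
= 8.480 GB.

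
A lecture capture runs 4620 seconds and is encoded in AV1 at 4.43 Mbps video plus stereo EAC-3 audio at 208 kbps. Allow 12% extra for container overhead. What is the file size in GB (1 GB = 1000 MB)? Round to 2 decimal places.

Audio: 208 kbps = 0.208 Mbps.
Total bitrate: 4.43 + 0.208 = 4.638 Mbps.
Stream data: 4.638 Mbps × 4620 s = 21427.6 Mb.
With 12% container overhead: ×1.12.
23,999 Mb ÷ 8 = 3,000 MB → 3.000 GB.

3.00 GB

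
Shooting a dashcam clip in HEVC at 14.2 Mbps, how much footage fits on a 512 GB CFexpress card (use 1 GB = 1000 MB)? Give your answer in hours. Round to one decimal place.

80.1 hours

Capacity: 512 GB = 4,096,000 Mb.
Recording time: 4,096,000 / 14.200 = 288,451 s ≈ 80.1 hours.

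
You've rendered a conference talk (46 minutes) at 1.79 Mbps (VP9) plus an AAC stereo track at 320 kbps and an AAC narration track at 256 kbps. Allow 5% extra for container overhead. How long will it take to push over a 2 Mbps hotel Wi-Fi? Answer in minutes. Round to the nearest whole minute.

46 min = 2760 s
Audio total: 320 + 256 = 576 kbps = 0.576 Mbps.
Total bitrate: 2.366 Mbps.
File: 2.366 Mbps × 2760 s = 6530.2 Mb.
With 5% container overhead: ×1.05. → 6856.7 Mb.
At 2 Mbps: 6856.7 / 2 = 3428.3 s ≈ 57.1 minutes.

57 minutes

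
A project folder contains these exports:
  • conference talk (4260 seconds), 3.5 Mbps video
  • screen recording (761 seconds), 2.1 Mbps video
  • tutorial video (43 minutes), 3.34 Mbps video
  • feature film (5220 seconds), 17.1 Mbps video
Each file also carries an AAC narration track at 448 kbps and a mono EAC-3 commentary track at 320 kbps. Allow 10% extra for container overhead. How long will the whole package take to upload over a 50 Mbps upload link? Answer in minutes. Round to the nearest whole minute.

46 minutes

Audio total: 448 + 320 = 768 kbps = 0.768 Mbps.
conference talk: 4.268 Mbps × 4260 s × 1.10 = 19999.8 Mb
screen recording: 2.868 Mbps × 761 s × 1.10 = 2400.8 Mb
tutorial video: 4.108 Mbps × 2580 s × 1.10 = 11658.5 Mb
feature film: 17.868 Mbps × 5220 s × 1.10 = 102598.1 Mb
Total: 136657.2 Mb = 17082.2 MB.
At 50 Mbps: 136657.2 / 50 = 2733 s ≈ 45.6 minutes.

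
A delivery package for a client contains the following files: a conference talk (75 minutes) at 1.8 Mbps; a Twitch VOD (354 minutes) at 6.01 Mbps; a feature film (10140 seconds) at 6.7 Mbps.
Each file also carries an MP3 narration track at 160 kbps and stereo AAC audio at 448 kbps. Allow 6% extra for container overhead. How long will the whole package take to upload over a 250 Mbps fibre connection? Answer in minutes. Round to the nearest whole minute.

Audio total: 160 + 448 = 608 kbps = 0.608 Mbps.
conference talk: 2.408 Mbps × 4500 s × 1.06 = 11486.2 Mb
Twitch VOD: 6.618 Mbps × 21240 s × 1.06 = 149000.3 Mb
feature film: 7.308 Mbps × 10140 s × 1.06 = 78549.3 Mb
Total: 239035.8 Mb = 29879.5 MB.
At 250 Mbps: 239035.8 / 250 = 956 s ≈ 15.9 minutes.

16 minutes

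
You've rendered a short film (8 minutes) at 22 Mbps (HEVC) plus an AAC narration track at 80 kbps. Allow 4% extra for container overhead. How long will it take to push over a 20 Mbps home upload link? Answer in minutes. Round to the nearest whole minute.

8 min = 480 s
Audio: 80 kbps = 0.080 Mbps.
Total bitrate: 22.080 Mbps.
File: 22.080 Mbps × 480 s = 10598.4 Mb.
With 4% container overhead: ×1.04. → 11022.3 Mb.
At 20 Mbps: 11022.3 / 20 = 551.1 s ≈ 9.19 minutes.

9 minutes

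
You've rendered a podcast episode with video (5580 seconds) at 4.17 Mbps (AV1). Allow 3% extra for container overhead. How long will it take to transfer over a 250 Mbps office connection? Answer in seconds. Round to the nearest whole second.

96 seconds

File: 4.170 Mbps × 5580 s = 23268.6 Mb.
With 3% container overhead: ×1.03. → 23966.7 Mb.
At 250 Mbps: 23966.7 / 250 = 95.9 s ≈ 95.9 seconds.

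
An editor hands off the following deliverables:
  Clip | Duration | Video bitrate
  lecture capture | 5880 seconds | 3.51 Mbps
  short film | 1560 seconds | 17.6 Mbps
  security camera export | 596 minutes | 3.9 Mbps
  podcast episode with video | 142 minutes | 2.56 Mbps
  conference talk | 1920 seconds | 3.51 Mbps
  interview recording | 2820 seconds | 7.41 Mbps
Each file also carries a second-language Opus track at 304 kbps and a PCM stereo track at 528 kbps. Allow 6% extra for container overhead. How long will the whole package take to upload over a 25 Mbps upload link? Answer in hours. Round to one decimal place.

Audio total: 304 + 528 = 832 kbps = 0.832 Mbps.
lecture capture: 4.342 Mbps × 5880 s × 1.06 = 27062.8 Mb
short film: 18.432 Mbps × 1560 s × 1.06 = 30479.2 Mb
security camera export: 4.732 Mbps × 35760 s × 1.06 = 179369.3 Mb
podcast episode with video: 3.392 Mbps × 8520 s × 1.06 = 30633.8 Mb
conference talk: 4.342 Mbps × 1920 s × 1.06 = 8836.8 Mb
interview recording: 8.242 Mbps × 2820 s × 1.06 = 24637.0 Mb
Total: 301018.9 Mb = 37627.4 MB.
At 25 Mbps: 301018.9 / 25 = 12041 s ≈ 3.34 hours.

3.3 hours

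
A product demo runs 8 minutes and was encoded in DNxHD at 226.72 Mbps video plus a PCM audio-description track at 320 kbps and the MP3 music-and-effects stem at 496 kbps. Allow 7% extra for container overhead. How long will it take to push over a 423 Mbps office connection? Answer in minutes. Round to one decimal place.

4.6 minutes

8 min = 480 s
Audio total: 320 + 496 = 816 kbps = 0.816 Mbps.
Total bitrate: 227.536 Mbps.
File: 227.536 Mbps × 480 s = 109217.3 Mb.
With 7% container overhead: ×1.07. → 116862.5 Mb.
At 423 Mbps: 116862.5 / 423 = 276.3 s ≈ 4.6 minutes.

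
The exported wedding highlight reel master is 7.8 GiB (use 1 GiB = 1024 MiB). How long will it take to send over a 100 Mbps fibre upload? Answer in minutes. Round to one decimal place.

11.2 minutes

File: 7.8 GiB = 67001.5 Mb.
At 100 Mbps: 67001.5 / 100 = 670.0 s ≈ 11.2 minutes.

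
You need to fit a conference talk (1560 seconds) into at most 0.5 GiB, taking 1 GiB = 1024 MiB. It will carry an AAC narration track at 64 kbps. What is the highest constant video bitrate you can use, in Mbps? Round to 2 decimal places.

Budget: 0.5 GiB = 4295.0 Mb.
Total bitrate budget: 4295.0 Mb / 1560 s = 2.753 Mbps.
Audio: 64 kbps = 0.064 Mbps.
Video: 2.753 − 0.064 = 2.689 Mbps.

2.69 Mbps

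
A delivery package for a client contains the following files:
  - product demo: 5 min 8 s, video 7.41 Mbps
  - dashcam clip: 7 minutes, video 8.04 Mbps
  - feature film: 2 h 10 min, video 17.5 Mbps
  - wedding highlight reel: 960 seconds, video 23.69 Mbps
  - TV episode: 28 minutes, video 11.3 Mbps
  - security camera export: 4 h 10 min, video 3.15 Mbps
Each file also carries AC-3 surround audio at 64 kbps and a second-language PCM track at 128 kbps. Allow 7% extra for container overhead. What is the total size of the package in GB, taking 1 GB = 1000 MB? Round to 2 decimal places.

31.59 GB

Audio total: 64 + 128 = 192 kbps = 0.192 Mbps.
product demo: 7.602 Mbps × 308 s × 1.07 = 2505.3 Mb
dashcam clip: 8.232 Mbps × 420 s × 1.07 = 3699.5 Mb
feature film: 17.692 Mbps × 7800 s × 1.07 = 147657.4 Mb
wedding highlight reel: 23.882 Mbps × 960 s × 1.07 = 24531.6 Mb
TV episode: 11.492 Mbps × 1680 s × 1.07 = 20658.0 Mb
security camera export: 3.342 Mbps × 15000 s × 1.07 = 53639.1 Mb
Total: 252690.9 Mb = 31586.4 MB.
= 31.59 GB.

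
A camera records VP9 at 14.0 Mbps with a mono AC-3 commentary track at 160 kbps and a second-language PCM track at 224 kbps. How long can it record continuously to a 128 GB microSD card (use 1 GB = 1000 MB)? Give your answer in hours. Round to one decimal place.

19.8 hours

Audio total: 160 + 224 = 384 kbps = 0.384 Mbps.
Total bitrate: 14.0 + 0.384 = 14.384 Mbps.
Capacity: 128 GB = 1,024,000 Mb.
Recording time: 1,024,000 / 14.384 = 71,190 s ≈ 19.8 hours.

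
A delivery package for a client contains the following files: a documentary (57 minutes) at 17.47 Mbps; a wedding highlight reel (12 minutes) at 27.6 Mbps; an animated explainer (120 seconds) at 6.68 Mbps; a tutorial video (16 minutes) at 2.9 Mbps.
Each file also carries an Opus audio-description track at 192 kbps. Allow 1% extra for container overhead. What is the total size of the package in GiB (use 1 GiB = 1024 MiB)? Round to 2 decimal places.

Audio: 192 kbps = 0.192 Mbps.
documentary: 17.662 Mbps × 3420 s × 1.01 = 61008.1 Mb
wedding highlight reel: 27.792 Mbps × 720 s × 1.01 = 20210.3 Mb
animated explainer: 6.872 Mbps × 120 s × 1.01 = 832.9 Mb
tutorial video: 3.092 Mbps × 960 s × 1.01 = 2998.0 Mb
Total: 85049.3 Mb = 10631.2 MB.
= 9.901 GiB.

9.90 GiB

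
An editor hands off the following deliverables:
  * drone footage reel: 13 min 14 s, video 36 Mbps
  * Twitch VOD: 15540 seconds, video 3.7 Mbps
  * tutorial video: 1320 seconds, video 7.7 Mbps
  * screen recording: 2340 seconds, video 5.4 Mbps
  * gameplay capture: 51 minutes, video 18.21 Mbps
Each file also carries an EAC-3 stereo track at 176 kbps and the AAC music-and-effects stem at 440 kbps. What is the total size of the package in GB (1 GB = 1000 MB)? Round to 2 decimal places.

Audio total: 176 + 440 = 616 kbps = 0.616 Mbps.
drone footage reel: 36.616 Mbps × 794 s = 29073.1 Mb
Twitch VOD: 4.316 Mbps × 15540 s = 67070.6 Mb
tutorial video: 8.316 Mbps × 1320 s = 10977.1 Mb
screen recording: 6.016 Mbps × 2340 s = 14077.4 Mb
gameplay capture: 18.826 Mbps × 3060 s = 57607.6 Mb
Total: 178805.9 Mb = 22350.7 MB.
= 22.35 GB.

22.35 GB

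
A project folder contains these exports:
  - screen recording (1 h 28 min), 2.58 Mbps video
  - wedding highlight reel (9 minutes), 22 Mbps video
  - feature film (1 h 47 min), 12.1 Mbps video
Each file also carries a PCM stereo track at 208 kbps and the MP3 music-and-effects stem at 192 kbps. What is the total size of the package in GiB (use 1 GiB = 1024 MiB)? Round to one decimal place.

12.6 GiB

Audio total: 208 + 192 = 400 kbps = 0.400 Mbps.
screen recording: 2.980 Mbps × 5280 s = 15734.4 Mb
wedding highlight reel: 22.400 Mbps × 540 s = 12096.0 Mb
feature film: 12.500 Mbps × 6420 s = 80250.0 Mb
Total: 108080.4 Mb = 13510.0 MB.
= 12.58 GiB.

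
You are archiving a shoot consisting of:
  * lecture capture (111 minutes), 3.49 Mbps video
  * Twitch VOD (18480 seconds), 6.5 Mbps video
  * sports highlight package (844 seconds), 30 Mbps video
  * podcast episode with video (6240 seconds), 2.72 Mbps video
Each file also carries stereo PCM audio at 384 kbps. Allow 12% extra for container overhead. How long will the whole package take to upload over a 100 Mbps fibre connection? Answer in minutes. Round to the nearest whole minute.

Audio: 384 kbps = 0.384 Mbps.
lecture capture: 3.874 Mbps × 6660 s × 1.12 = 28896.9 Mb
Twitch VOD: 6.884 Mbps × 18480 s × 1.12 = 142482.3 Mb
sports highlight package: 30.384 Mbps × 844 s × 1.12 = 28721.4 Mb
podcast episode with video: 3.104 Mbps × 6240 s × 1.12 = 21693.2 Mb
Total: 221793.8 Mb = 27724.2 MB.
At 100 Mbps: 221793.8 / 100 = 2218 s ≈ 37 minutes.

37 minutes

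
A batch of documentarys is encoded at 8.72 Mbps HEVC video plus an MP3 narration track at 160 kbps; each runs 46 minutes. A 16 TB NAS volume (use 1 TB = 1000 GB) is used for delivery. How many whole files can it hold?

46 min = 2760 s
Audio: 160 kbps = 0.160 Mbps.
Total bitrate: 8.880 Mbps.
Per item: 8.880 Mbps × 2760 s = 24,509 Mb = 3,064 MB.
Capacity: 16 TB = 128,000,000 Mb; 5222.61 items → 5222 complete.

5222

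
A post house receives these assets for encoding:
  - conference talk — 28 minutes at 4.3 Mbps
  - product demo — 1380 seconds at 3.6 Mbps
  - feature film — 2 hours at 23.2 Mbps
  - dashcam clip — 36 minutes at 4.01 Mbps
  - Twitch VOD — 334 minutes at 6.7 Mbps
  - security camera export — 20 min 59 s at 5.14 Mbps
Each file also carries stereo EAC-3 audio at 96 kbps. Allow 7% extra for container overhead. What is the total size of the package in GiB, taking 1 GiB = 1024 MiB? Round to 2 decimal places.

41.34 GiB

Audio: 96 kbps = 0.096 Mbps.
conference talk: 4.396 Mbps × 1680 s × 1.07 = 7902.2 Mb
product demo: 3.696 Mbps × 1380 s × 1.07 = 5457.5 Mb
feature film: 23.296 Mbps × 7200 s × 1.07 = 179472.4 Mb
dashcam clip: 4.106 Mbps × 2160 s × 1.07 = 9489.8 Mb
Twitch VOD: 6.796 Mbps × 20040 s × 1.07 = 145725.3 Mb
security camera export: 5.236 Mbps × 1259 s × 1.07 = 7053.6 Mb
Total: 355100.8 Mb = 44387.6 MB.
= 41.34 GiB.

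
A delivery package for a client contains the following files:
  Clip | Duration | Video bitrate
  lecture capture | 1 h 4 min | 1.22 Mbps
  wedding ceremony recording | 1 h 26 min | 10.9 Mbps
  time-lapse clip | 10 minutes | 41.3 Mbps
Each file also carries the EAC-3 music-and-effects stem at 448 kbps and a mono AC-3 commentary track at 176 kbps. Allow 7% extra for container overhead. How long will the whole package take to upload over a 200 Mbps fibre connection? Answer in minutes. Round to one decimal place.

8.2 minutes

Audio total: 448 + 176 = 624 kbps = 0.624 Mbps.
lecture capture: 1.844 Mbps × 3840 s × 1.07 = 7576.6 Mb
wedding ceremony recording: 11.524 Mbps × 5160 s × 1.07 = 63626.3 Mb
time-lapse clip: 41.924 Mbps × 600 s × 1.07 = 26915.2 Mb
Total: 98118.1 Mb = 12264.8 MB.
At 200 Mbps: 98118.1 / 200 = 491 s ≈ 8.18 minutes.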